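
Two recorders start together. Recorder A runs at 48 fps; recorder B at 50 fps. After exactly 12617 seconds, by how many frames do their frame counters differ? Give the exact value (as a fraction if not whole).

A emits 48 × 12617 = 605616 frames; B emits 50 × 12617 = 630850.
Difference = 25234 frames; B is ahead of A.

25234 frames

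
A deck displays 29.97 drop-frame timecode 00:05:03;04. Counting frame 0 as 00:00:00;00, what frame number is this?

As if non-drop at 30 labels/s: (0 × 3600 + 5 × 60 + 3) × 30 + 4 = 9094.
Minute boundaries passed: 5; those not divisible by 10: 5 − 0 = 5; dropped labels = 2 × 5 = 10.
Actual frame index = 9094 − 10 = 9084.

9084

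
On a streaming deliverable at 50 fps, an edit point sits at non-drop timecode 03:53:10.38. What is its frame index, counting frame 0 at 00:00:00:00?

Total seconds to the label: (3 × 3600 + 53 × 60 + 10) = 13990.
Frame index = 13990 × 50 + 38 = 699538.

699538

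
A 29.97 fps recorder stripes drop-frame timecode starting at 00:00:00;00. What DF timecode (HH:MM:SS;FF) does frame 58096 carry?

Ten DF minutes hold 17982 frames, so frame 58096 lies in block 3 (frames 53946–71927) with 4150 frames into that block.
The block's first minute is 1800 frames and the rest 1798 each; 4150 frames reaches minute 2, so 3 × 18 + 2 × 2 = 58 labels have been skipped so far.
Adding those back, label number 58096 + 58 = 58154 at 30 labels/s is 1938 s + 14 f = 0 h 32 min 18 s frame 14, i.e. 00:32:18;14.

00:32:18;14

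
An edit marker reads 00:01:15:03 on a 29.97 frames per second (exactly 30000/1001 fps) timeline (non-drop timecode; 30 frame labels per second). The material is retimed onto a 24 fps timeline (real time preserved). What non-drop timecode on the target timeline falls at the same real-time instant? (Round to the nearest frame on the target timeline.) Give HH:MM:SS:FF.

Source frame index: (0×3600 + 1×60 + 15) × 30 + 3 = 2253.
Real time: 2253 / (30000/1001) = 751751/10000 s.
Target frame: (751751/10000) × (24) = 2255253/1250 ≈ 1804.202 → 1804.
At 24 labels/s: frame 1804 → 00:01:15:04.

00:01:15:04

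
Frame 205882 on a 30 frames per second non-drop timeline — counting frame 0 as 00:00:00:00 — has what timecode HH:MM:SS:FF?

01:54:22:22

205882 ÷ 30 = 6862 full seconds, remainder 22 frames.
6862 s = 1 h 54 min 22 s.
Timecode: 01:54:22:22.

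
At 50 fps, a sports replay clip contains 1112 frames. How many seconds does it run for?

Running time = 1112 / (50) = 22.24 s.

22.24 seconds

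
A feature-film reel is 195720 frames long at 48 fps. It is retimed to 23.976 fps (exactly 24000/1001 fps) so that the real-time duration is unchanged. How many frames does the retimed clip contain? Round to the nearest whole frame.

Frames at target rate = 195720 × (24000/1001) / (48) = 13980000/143 ≈ 97762.238.
Nearest whole frame: 97762.

97762 frames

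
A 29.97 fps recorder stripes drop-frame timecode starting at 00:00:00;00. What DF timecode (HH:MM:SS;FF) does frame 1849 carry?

00:01:01;21

Ten DF minutes hold 17982 frames, so frame 1849 lies in block 0 (frames 0–17981) with 1849 frames into that block.
The block's first minute is 1800 frames and the rest 1798 each; 1849 frames reaches minute 1, so 0 × 18 + 1 × 2 = 2 labels have been skipped so far.
Adding those back, label number 1849 + 2 = 1851 at 30 labels/s is 61 s + 21 f = 0 h 1 min 1 s frame 21, i.e. 00:01:01;21.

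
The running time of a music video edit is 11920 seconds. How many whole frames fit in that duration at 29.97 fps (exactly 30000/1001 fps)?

357242 frames

Frames = 11920 × 30000/1001 = 357600000/1001 ≈ 357242.7572.
Complete frames: 357242.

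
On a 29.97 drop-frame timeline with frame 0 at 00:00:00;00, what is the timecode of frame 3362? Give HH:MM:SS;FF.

00:01:52;04

Ten DF minutes hold 17982 frames, so frame 3362 lies in block 0 (frames 0–17981) with 3362 frames into that block.
The block's first minute is 1800 frames and the rest 1798 each; 3362 frames reaches minute 1, so 0 × 18 + 1 × 2 = 2 labels have been skipped so far.
Adding those back, label number 3362 + 2 = 3364 at 30 labels/s is 112 s + 4 f = 0 h 1 min 52 s frame 4, i.e. 00:01:52;04.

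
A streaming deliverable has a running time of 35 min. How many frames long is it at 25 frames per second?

35 min = 2100 s.
Frames = 2100 × 25 = 52500.

52500 frames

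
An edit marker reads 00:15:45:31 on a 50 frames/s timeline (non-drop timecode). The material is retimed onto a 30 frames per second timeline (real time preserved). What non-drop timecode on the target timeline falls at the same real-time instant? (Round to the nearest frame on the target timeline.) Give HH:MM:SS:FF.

00:15:45:19

Source frame index: (0×3600 + 15×60 + 45) × 50 + 31 = 47281.
Real time: 47281 / (50) = 47281/50 s.
Target frame: (47281/50) × (30) = 141843/5 ≈ 28368.600 → 28369.
At 30 labels/s: frame 28369 → 00:15:45:19.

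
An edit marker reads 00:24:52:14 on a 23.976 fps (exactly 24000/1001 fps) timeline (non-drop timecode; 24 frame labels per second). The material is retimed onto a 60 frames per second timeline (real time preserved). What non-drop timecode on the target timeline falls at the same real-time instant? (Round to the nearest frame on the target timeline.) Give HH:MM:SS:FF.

00:24:54:05

Source frame index: (0×3600 + 24×60 + 52) × 24 + 14 = 35822.
Real time: 35822 / (24000/1001) = 17928911/12000 s.
Target frame: (17928911/12000) × (60) = 17928911/200 ≈ 89644.555 → 89645.
At 60 labels/s: frame 89645 → 00:24:54:05.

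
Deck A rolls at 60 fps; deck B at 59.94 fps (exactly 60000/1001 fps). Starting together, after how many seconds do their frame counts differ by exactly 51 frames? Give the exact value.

The gap grows by |60000/1001 − 60| = 60/1001 frames per second.
Time for a 51-frame gap: 51 ÷ (60/1001) = 850.85 s.

850.85 seconds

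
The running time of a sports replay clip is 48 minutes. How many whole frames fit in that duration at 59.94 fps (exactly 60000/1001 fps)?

172627 frames

48 min = 2880 s.
Frames = 2880 × 60000/1001 = 172800000/1001 ≈ 172627.3726.
Complete frames: 172627.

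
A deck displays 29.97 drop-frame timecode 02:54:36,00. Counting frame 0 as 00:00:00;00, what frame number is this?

313966

Complete 10-minute blocks: 17, each 17982 frames → 305694.
Remaining 4 whole minutes in the current block: 1800 + 3 × 1798 = 7194 frames.
Within the current minute: 36 × 30 + 0 − 2 = 1078 (labels ;00/;01 skipped at this minute). Total = 305694 + 7194 + 1078 = 313966.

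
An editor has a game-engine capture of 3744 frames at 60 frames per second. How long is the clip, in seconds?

62.4 seconds

Running time = 3744 / (60) = 62.4 s.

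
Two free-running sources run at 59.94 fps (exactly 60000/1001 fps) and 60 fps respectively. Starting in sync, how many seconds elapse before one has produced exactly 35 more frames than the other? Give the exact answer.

7007/12 seconds

The gap grows by |60 − 60000/1001| = 60/1001 frames per second.
Time for a 35-frame gap: 35 ÷ (60/1001) = 7007/12 s.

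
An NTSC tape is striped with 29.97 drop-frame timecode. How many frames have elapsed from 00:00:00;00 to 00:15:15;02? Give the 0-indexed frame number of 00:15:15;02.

27424

Complete 10-minute blocks: 1, each 17982 frames → 17982.
Remaining 5 whole minutes in the current block: 1800 + 4 × 1798 = 8992 frames.
Within the current minute: 15 × 30 + 2 − 2 = 450 (labels ;00/;01 skipped at this minute). Total = 17982 + 8992 + 450 = 27424.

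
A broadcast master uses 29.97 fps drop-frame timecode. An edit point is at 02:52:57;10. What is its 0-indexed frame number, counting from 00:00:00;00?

As if non-drop at 30 labels/s: (2 × 3600 + 52 × 60 + 57) × 30 + 10 = 311320.
Minute boundaries passed: 172; those not divisible by 10: 172 − 17 = 155; dropped labels = 2 × 155 = 310.
Actual frame index = 311320 − 310 = 311010.

311010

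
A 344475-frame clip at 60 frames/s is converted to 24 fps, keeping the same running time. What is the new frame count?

Target frames = source frames × (target rate / source rate) = 344475 × (24)/(60) = 344475 × 2/5 = 137790.

137790 frames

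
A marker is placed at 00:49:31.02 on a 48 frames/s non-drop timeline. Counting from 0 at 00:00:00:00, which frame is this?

142610

Total seconds to the label: (0 × 3600 + 49 × 60 + 31) = 2971.
Frame index = 2971 × 48 + 2 = 142610.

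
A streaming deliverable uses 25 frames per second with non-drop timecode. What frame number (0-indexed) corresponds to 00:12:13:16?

18341

Total seconds to the label: (0 × 3600 + 12 × 60 + 13) = 733.
Frame index = 733 × 25 + 16 = 18341.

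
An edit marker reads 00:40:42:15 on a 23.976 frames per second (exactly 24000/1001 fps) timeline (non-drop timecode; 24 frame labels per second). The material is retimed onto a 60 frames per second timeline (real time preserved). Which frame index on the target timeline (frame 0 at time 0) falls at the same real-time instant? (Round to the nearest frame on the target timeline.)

frame 146704

Source frame index: (0×3600 + 40×60 + 42) × 24 + 15 = 58623.
Real time: 58623 / (24000/1001) = 19560541/8000 s.
Target frame: (19560541/8000) × (60) = 58681623/400 ≈ 146704.057 → 146704.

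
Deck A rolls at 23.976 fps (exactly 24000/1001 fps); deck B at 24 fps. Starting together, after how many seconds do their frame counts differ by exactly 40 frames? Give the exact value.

5005/3 seconds

The gap grows by |24 − 24000/1001| = 24/1001 frames per second.
Time for a 40-frame gap: 40 ÷ (24/1001) = 5005/3 s.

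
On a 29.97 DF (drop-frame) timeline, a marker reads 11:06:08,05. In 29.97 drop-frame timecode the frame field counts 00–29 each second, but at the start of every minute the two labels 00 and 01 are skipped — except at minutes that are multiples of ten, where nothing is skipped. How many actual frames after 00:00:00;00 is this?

1197845

As if non-drop at 30 labels/s: (11 × 3600 + 6 × 60 + 8) × 30 + 5 = 1199045.
Minute boundaries passed: 666; those not divisible by 10: 666 − 66 = 600; dropped labels = 2 × 600 = 1200.
Actual frame index = 1199045 − 1200 = 1197845.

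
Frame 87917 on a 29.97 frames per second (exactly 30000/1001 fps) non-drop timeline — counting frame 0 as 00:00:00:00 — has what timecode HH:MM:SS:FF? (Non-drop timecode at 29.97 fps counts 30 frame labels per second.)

00:48:50:17

87917 ÷ 30 = 2930 full seconds, remainder 17 frames.
2930 s = 0 h 48 min 50 s.
Timecode: 00:48:50:17.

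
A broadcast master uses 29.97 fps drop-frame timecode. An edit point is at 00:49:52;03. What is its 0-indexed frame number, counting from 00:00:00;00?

89673

As if non-drop at 30 labels/s: (0 × 3600 + 49 × 60 + 52) × 30 + 3 = 89763.
Minute boundaries passed: 49; those not divisible by 10: 49 − 4 = 45; dropped labels = 2 × 45 = 90.
Actual frame index = 89763 − 90 = 89673.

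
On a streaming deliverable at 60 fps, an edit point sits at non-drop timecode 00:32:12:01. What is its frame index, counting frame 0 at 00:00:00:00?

Total seconds to the label: (0 × 3600 + 32 × 60 + 12) = 1932.
Frame index = 1932 × 60 + 1 = 115921.

115921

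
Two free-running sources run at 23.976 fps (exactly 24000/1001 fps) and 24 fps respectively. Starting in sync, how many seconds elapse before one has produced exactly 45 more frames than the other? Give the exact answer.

1876.875 seconds

The gap grows by |24 − 24000/1001| = 24/1001 frames per second.
Time for a 45-frame gap: 45 ÷ (24/1001) = 1876.875 s.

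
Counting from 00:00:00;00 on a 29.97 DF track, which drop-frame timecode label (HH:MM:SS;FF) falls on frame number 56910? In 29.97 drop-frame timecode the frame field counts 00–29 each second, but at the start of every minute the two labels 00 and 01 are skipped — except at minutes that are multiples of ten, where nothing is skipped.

00:31:38;26

Each 10-minute DF block holds 10 × 60 × 30 − 9 × 2 = 17982 frames. 56910 ÷ 17982 → 3 full blocks, remainder 2964.
Within the partial block the first minute is 1800 frames and each further minute 1798, so 1 further minute boundary passed. Total skipped labels = 18 × 3 + 2 × 1 = 56.
Non-drop label index = 56910 + 56 = 56966; at 30 labels/s that is 00:31:38:26, i.e. DF 00:31:38;26.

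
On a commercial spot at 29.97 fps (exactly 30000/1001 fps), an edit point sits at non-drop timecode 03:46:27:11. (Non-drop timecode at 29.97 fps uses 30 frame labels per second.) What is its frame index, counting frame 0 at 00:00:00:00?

Total seconds to the label: (3 × 3600 + 46 × 60 + 27) = 13587.
Frame index = 13587 × 30 + 11 = 407621.

407621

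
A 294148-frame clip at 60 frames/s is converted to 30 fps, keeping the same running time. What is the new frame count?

147074 frames

Target frames = source frames × (target rate / source rate) = 294148 × (30)/(60) = 294148 × 1/2 = 147074.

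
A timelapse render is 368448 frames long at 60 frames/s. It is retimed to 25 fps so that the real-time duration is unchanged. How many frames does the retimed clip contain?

Frames at target rate = 368448 × (25) / (60) = 153520.

153520 frames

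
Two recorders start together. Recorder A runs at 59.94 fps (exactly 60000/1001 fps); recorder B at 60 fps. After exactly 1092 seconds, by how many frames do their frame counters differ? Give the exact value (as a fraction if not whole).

720/11 frames

A emits 60000/1001 × 1092 = 720000/11 frames; B emits 60 × 1092 = 65520.
Difference = 720/11 frames (≈ 65.4545); B is ahead of A.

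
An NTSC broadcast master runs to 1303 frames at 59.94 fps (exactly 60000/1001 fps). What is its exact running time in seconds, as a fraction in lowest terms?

Running time = 1303 ÷ (60000/1001) = 1303 × 1001/60000 = 1304303/60000 s.

1304303/60000 seconds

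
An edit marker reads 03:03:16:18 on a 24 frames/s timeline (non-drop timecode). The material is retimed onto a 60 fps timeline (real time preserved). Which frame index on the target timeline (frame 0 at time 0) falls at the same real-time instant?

Source frame index: (3×3600 + 3×60 + 16) × 24 + 18 = 263922.
Real time: 263922 / (24) = 43987/4 s.
Target frame: (43987/4) × (60) = 659805.

frame 659805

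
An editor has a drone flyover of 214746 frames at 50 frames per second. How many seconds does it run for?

Running time = 214746 / (50) = 4294.92 s.

4294.92 seconds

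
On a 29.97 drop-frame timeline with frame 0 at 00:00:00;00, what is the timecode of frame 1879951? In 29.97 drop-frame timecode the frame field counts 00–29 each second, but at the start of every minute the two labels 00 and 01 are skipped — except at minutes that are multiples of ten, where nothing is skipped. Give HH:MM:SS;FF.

17:25:27;23

Each 10-minute DF block holds 10 × 60 × 30 − 9 × 2 = 17982 frames. 1879951 ÷ 17982 → 104 full blocks, remainder 9823.
Within the partial block the first minute is 1800 frames and each further minute 1798, so 5 further minute boundaries passed. Total skipped labels = 18 × 104 + 2 × 5 = 1882.
Non-drop label index = 1879951 + 1882 = 1881833; at 30 labels/s that is 17:25:27:23, i.e. DF 17:25:27;23.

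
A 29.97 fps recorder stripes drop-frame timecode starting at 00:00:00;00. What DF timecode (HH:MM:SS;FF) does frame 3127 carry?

00:01:44;09

Ten DF minutes hold 17982 frames, so frame 3127 lies in block 0 (frames 0–17981) with 3127 frames into that block.
The block's first minute is 1800 frames and the rest 1798 each; 3127 frames reaches minute 1, so 0 × 18 + 1 × 2 = 2 labels have been skipped so far.
Adding those back, label number 3127 + 2 = 3129 at 30 labels/s is 104 s + 9 f = 0 h 1 min 44 s frame 9, i.e. 00:01:44;09.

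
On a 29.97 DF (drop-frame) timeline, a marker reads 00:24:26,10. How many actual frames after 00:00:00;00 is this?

Complete 10-minute blocks: 2, each 17982 frames → 35964.
Remaining 4 whole minutes in the current block: 1800 + 3 × 1798 = 7194 frames.
Within the current minute: 26 × 30 + 10 − 2 = 788 (labels ;00/;01 skipped at this minute). Total = 35964 + 7194 + 788 = 43946.

43946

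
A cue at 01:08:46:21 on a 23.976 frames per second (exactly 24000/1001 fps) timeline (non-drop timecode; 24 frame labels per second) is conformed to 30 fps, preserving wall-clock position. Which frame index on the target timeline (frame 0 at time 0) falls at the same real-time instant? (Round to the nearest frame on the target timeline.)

frame 123930

Source frame index: (1×3600 + 8×60 + 46) × 24 + 21 = 99045.
Real time: 99045 / (24000/1001) = 6609603/1600 s.
Target frame: (6609603/1600) × (30) = 19828809/160 ≈ 123930.056 → 123930.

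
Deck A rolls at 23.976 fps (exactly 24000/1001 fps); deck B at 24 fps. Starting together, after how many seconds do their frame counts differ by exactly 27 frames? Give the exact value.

The gap grows by |24 − 24000/1001| = 24/1001 frames per second.
Time for a 27-frame gap: 27 ÷ (24/1001) = 1126.125 s.

1126.125 seconds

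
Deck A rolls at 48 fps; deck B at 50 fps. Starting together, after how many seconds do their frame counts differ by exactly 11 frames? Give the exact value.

The gap grows by |50 − 48| = 2 frames per second.
Time for a 11-frame gap: 11 ÷ (2) = 5.5 s.

5.5 seconds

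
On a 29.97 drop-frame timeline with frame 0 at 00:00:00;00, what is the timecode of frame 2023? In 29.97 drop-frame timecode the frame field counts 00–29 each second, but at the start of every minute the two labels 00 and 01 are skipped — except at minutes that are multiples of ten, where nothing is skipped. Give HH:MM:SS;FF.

Ten DF minutes hold 17982 frames, so frame 2023 lies in block 0 (frames 0–17981) with 2023 frames into that block.
The block's first minute is 1800 frames and the rest 1798 each; 2023 frames reaches minute 1, so 0 × 18 + 1 × 2 = 2 labels have been skipped so far.
Adding those back, label number 2023 + 2 = 2025 at 30 labels/s is 67 s + 15 f = 0 h 1 min 7 s frame 15, i.e. 00:01:07;15.

00:01:07;15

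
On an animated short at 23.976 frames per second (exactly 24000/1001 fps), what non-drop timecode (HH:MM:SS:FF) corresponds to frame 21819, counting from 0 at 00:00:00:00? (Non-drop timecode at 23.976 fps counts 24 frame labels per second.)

21819 ÷ 24 = 909 full seconds, remainder 3 frames.
909 s = 0 h 15 min 9 s.
Timecode: 00:15:09:03.

00:15:09:03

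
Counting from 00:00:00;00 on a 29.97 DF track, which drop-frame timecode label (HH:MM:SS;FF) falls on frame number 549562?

Each 10-minute DF block holds 10 × 60 × 30 − 9 × 2 = 17982 frames. 549562 ÷ 17982 → 30 full blocks, remainder 10102.
Within the partial block the first minute is 1800 frames and each further minute 1798, so 5 further minute boundaries passed. Total skipped labels = 18 × 30 + 2 × 5 = 550.
Non-drop label index = 549562 + 550 = 550112; at 30 labels/s that is 05:05:37:02, i.e. DF 05:05:37;02.

05:05:37;02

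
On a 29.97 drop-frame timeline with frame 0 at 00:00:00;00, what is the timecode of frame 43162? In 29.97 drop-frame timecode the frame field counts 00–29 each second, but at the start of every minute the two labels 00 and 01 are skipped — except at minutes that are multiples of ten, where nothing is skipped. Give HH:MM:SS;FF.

00:24:00;06

Each 10-minute DF block holds 10 × 60 × 30 − 9 × 2 = 17982 frames. 43162 ÷ 17982 → 2 full blocks, remainder 7198.
Within the partial block the first minute is 1800 frames and each further minute 1798, so 4 further minute boundaries passed. Total skipped labels = 18 × 2 + 2 × 4 = 44.
Non-drop label index = 43162 + 44 = 43206; at 30 labels/s that is 00:24:00:06, i.e. DF 00:24:00;06.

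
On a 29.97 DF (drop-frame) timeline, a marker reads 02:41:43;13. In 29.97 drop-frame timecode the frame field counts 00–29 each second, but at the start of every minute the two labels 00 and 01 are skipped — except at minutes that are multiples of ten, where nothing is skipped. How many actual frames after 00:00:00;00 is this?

Complete 10-minute blocks: 16, each 17982 frames → 287712.
Remaining 1 whole minute in the current block: 1800 + 0 × 1798 = 1800 frames.
Within the current minute: 43 × 30 + 13 − 2 = 1301 (labels ;00/;01 skipped at this minute). Total = 287712 + 1800 + 1301 = 290813.

290813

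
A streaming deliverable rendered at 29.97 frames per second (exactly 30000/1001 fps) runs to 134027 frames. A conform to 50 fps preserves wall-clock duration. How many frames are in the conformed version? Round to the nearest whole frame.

Frames at target rate = 134027 × (50) / (30000/1001) = 134161027/600 ≈ 223601.712.
Nearest whole frame: 223602.

223602 frames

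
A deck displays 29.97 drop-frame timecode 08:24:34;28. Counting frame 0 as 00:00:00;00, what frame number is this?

907340

Complete 10-minute blocks: 50, each 17982 frames → 899100.
Remaining 4 whole minutes in the current block: 1800 + 3 × 1798 = 7194 frames.
Within the current minute: 34 × 30 + 28 − 2 = 1046 (labels ;00/;01 skipped at this minute). Total = 899100 + 7194 + 1046 = 907340.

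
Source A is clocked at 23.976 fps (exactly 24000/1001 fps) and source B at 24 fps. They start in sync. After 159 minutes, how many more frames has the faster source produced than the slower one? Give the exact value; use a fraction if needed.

159 min = 9540 s.
A emits 24000/1001 × 9540 = 228960000/1001 frames; B emits 24 × 9540 = 228960.
Difference = 228960/1001 frames (≈ 228.7313); B is ahead of A.

228960/1001 frames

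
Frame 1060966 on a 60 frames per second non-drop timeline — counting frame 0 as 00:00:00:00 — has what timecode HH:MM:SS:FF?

04:54:42:46

1060966 ÷ 60 = 17682 full seconds, remainder 46 frames.
17682 s = 4 h 54 min 42 s.
Timecode: 04:54:42:46.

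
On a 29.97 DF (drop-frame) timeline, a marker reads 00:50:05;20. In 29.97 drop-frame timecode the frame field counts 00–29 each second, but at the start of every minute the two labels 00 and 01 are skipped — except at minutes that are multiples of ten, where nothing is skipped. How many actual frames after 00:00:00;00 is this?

As if non-drop at 30 labels/s: (0 × 3600 + 50 × 60 + 5) × 30 + 20 = 90170.
Minute boundaries passed: 50; those not divisible by 10: 50 − 5 = 45; dropped labels = 2 × 45 = 90.
Actual frame index = 90170 − 90 = 90080.

90080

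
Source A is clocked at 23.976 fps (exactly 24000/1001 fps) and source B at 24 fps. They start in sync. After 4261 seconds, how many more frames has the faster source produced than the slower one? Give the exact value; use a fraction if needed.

102264/1001 frames

A emits 24000/1001 × 4261 = 102264000/1001 frames; B emits 24 × 4261 = 102264.
Difference = 102264/1001 frames (≈ 102.1618); B is ahead of A.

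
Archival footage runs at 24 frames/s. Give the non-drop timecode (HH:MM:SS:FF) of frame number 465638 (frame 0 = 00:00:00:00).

05:23:21:14

465638 ÷ 24 = 19401 full seconds, remainder 14 frames.
19401 s = 5 h 23 min 21 s.
Timecode: 05:23:21:14.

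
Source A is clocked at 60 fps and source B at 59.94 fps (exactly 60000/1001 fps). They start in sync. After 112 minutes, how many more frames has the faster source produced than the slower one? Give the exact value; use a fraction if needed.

112 min = 6720 s.
A emits 60 × 6720 = 403200 frames; B emits 60000/1001 × 6720 = 57600000/143.
Difference = 57600/143 frames (≈ 402.7972); B is behind A.

57600/143 frames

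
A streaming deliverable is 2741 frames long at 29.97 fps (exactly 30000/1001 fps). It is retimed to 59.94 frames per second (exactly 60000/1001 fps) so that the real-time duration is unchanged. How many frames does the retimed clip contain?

5482 frames

Target frames = source frames × (target rate / source rate) = 2741 × (60000/1001)/(30000/1001) = 2741 × 2 = 5482.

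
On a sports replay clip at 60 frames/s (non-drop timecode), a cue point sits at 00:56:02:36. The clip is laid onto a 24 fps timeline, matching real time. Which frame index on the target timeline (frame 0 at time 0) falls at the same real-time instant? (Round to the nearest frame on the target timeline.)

Source frame index: (0×3600 + 56×60 + 2) × 60 + 36 = 201756.
Real time: 201756 / (60) = 16813/5 s.
Target frame: (16813/5) × (24) = 403512/5 ≈ 80702.400 → 80702.

frame 80702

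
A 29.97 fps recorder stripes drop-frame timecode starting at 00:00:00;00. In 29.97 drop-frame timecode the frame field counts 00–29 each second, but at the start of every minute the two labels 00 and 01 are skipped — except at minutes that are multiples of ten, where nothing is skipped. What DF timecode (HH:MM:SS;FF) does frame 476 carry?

00:00:15;26

Ten DF minutes hold 17982 frames, so frame 476 lies in block 0 (frames 0–17981) with 476 frames into that block.
The block's first minute is 1800 frames and the rest 1798 each; 476 frames reaches minute 0, so 0 × 18 + 0 × 2 = 0 labels have been skipped so far.
Adding those back, label number 476 + 0 = 476 at 30 labels/s is 15 s + 26 f = 0 h 0 min 15 s frame 26, i.e. 00:00:15;26.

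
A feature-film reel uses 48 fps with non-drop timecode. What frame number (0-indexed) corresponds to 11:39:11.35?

2013683

Total seconds to the label: (11 × 3600 + 39 × 60 + 11) = 41951.
Frame index = 41951 × 48 + 35 = 2013683.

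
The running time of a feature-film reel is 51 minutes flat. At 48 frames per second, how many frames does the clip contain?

146880 frames

51 min = 3060 s.
Frames = 3060 × 48 = 146880.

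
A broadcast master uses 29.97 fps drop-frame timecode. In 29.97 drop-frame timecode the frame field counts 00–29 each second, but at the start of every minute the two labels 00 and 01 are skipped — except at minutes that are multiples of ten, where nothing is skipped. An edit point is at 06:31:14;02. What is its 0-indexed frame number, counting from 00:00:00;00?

As if non-drop at 30 labels/s: (6 × 3600 + 31 × 60 + 14) × 30 + 2 = 704222.
Minute boundaries passed: 391; those not divisible by 10: 391 − 39 = 352; dropped labels = 2 × 352 = 704.
Actual frame index = 704222 − 704 = 703518.

703518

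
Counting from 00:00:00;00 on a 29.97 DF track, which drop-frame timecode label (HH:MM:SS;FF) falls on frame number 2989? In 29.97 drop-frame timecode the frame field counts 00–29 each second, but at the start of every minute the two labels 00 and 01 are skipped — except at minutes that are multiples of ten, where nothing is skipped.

00:01:39;21

Ten DF minutes hold 17982 frames, so frame 2989 lies in block 0 (frames 0–17981) with 2989 frames into that block.
The block's first minute is 1800 frames and the rest 1798 each; 2989 frames reaches minute 1, so 0 × 18 + 1 × 2 = 2 labels have been skipped so far.
Adding those back, label number 2989 + 2 = 2991 at 30 labels/s is 99 s + 21 f = 0 h 1 min 39 s frame 21, i.e. 00:01:39;21.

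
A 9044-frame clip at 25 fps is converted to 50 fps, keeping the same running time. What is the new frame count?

18088 frames

Frames at target rate = 9044 × (50) / (25) = 18088.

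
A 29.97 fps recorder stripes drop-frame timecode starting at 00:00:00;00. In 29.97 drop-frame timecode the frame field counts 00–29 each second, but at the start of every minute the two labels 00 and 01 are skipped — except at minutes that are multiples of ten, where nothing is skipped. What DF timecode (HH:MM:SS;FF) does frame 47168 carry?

00:26:13;26

Each 10-minute DF block holds 10 × 60 × 30 − 9 × 2 = 17982 frames. 47168 ÷ 17982 → 2 full blocks, remainder 11204.
Within the partial block the first minute is 1800 frames and each further minute 1798, so 6 further minute boundaries passed. Total skipped labels = 18 × 2 + 2 × 6 = 48.
Non-drop label index = 47168 + 48 = 47216; at 30 labels/s that is 00:26:13:26, i.e. DF 00:26:13;26.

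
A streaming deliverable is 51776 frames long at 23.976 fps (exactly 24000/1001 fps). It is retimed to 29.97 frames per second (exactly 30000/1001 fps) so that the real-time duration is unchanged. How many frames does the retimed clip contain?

Target frames = source frames × (target rate / source rate) = 51776 × (30000/1001)/(24000/1001) = 51776 × 5/4 = 64720.

64720 frames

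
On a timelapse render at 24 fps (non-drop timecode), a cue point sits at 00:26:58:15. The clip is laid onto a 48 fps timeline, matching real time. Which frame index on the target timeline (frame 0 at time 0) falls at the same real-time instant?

Source frame index: (0×3600 + 26×60 + 58) × 24 + 15 = 38847.
Real time: 38847 / (24) = 12949/8 s.
Target frame: (12949/8) × (48) = 77694.

frame 77694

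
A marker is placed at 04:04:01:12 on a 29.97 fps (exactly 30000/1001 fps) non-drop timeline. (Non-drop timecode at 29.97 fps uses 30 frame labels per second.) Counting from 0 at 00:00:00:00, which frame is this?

Total seconds to the label: (4 × 3600 + 4 × 60 + 1) = 14641.
Frame index = 14641 × 30 + 12 = 439242.

439242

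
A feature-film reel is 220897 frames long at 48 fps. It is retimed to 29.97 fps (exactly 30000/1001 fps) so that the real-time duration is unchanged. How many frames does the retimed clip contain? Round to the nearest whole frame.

Frames at target rate = 220897 × (30000/1001) / (48) = 138060625/1001 ≈ 137922.702.
Nearest whole frame: 137923.

137923 frames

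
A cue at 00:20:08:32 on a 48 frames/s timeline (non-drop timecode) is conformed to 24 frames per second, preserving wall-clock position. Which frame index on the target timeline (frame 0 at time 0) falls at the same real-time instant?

Source frame index: (0×3600 + 20×60 + 8) × 48 + 32 = 58016.
Real time: 58016 / (48) = 3626/3 s.
Target frame: (3626/3) × (24) = 29008.

frame 29008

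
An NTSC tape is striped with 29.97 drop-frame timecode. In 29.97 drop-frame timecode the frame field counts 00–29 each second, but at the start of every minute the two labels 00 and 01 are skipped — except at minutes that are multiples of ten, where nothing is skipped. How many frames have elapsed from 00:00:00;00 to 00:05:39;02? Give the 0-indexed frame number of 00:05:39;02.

As if non-drop at 30 labels/s: (0 × 3600 + 5 × 60 + 39) × 30 + 2 = 10172.
Minute boundaries passed: 5; those not divisible by 10: 5 − 0 = 5; dropped labels = 2 × 5 = 10.
Actual frame index = 10172 − 10 = 10162.

10162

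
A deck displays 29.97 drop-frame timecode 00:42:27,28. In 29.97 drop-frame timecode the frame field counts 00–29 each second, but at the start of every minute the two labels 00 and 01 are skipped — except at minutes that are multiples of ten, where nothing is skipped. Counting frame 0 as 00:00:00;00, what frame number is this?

76362

As if non-drop at 30 labels/s: (0 × 3600 + 42 × 60 + 27) × 30 + 28 = 76438.
Minute boundaries passed: 42; those not divisible by 10: 42 − 4 = 38; dropped labels = 2 × 38 = 76.
Actual frame index = 76438 − 76 = 76362.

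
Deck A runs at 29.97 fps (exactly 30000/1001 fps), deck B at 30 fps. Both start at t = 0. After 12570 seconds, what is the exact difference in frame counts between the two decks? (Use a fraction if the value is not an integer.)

377100/1001 frames

A emits 30000/1001 × 12570 = 377100000/1001 frames; B emits 30 × 12570 = 377100.
Difference = 377100/1001 frames (≈ 376.7233); B is ahead of A.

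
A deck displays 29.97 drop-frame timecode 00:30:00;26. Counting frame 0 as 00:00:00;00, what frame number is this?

53972

Complete 10-minute blocks: 3, each 17982 frames → 53946.
Remaining 0 whole minutes in the current block: 0 frames.
Within the current minute: 0 × 30 + 26 = 26. Total = 53946 + 0 + 26 = 53972.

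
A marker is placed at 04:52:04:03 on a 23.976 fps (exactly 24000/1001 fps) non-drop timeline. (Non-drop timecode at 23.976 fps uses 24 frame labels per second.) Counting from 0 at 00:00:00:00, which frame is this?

Total seconds to the label: (4 × 3600 + 52 × 60 + 4) = 17524.
Frame index = 17524 × 24 + 3 = 420579.

frame 420579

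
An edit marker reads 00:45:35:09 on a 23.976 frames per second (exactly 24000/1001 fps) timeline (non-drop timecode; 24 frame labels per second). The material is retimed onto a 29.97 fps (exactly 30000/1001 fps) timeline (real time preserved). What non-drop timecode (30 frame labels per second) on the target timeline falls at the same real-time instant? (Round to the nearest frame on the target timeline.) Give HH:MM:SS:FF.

00:45:35:11

Source frame index: (0×3600 + 45×60 + 35) × 24 + 9 = 65649.
Real time: 65649 / (24000/1001) = 21904883/8000 s.
Target frame: (21904883/8000) × (30000/1001) = 328245/4 ≈ 82061.250 → 82061.
At 30 labels/s: frame 82061 → 00:45:35:11.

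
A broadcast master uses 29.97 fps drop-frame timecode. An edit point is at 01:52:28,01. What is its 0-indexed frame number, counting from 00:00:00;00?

202239

As if non-drop at 30 labels/s: (1 × 3600 + 52 × 60 + 28) × 30 + 1 = 202441.
Minute boundaries passed: 112; those not divisible by 10: 112 − 11 = 101; dropped labels = 2 × 101 = 202.
Actual frame index = 202441 − 202 = 202239.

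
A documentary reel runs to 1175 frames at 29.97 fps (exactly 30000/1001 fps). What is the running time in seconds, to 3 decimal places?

39.206 seconds

Running time = 1175 × 1001/30000 = 47047/1200 s ≈ 39.206 s.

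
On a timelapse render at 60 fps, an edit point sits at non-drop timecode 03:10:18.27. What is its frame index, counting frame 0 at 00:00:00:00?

685107

Total seconds to the label: (3 × 3600 + 10 × 60 + 18) = 11418.
Frame index = 11418 × 60 + 27 = 685107.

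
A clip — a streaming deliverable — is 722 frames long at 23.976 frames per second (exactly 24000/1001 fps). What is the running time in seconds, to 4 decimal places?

Running time = 722 × 1001/24000 = 361361/12000 s ≈ 30.1134 s.

30.1134 seconds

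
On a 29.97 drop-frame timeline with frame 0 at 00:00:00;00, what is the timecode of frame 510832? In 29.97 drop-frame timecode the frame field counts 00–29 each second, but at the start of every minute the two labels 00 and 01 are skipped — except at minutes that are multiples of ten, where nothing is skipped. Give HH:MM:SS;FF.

04:44:04;24

Each 10-minute DF block holds 10 × 60 × 30 − 9 × 2 = 17982 frames. 510832 ÷ 17982 → 28 full blocks, remainder 7336.
Within the partial block the first minute is 1800 frames and each further minute 1798, so 4 further minute boundaries passed. Total skipped labels = 18 × 28 + 2 × 4 = 512.
Non-drop label index = 510832 + 512 = 511344; at 30 labels/s that is 04:44:04:24, i.e. DF 04:44:04;24.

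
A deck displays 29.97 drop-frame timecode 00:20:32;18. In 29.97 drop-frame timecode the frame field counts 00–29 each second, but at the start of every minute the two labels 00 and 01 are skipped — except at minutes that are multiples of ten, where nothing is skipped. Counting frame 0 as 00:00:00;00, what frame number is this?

As if non-drop at 30 labels/s: (0 × 3600 + 20 × 60 + 32) × 30 + 18 = 36978.
Minute boundaries passed: 20; those not divisible by 10: 20 − 2 = 18; dropped labels = 2 × 18 = 36.
Actual frame index = 36978 − 36 = 36942.

36942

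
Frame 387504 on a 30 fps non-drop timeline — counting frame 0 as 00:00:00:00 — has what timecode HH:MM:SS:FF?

387504 ÷ 30 = 12916 full seconds, remainder 24 frames.
12916 s = 3 h 35 min 16 s.
Timecode: 03:35:16:24.

03:35:16:24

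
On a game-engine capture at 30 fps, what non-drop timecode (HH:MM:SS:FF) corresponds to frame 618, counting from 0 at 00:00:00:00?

618 ÷ 30 = 20 full seconds, remainder 18 frames.
20 s = 0 h 0 min 20 s.
Timecode: 00:00:20:18.

00:00:20:18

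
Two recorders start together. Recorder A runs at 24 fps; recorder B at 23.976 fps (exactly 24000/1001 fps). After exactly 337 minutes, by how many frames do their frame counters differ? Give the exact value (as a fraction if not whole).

485280/1001 frames

337 min = 20220 s.
A emits 24 × 20220 = 485280 frames; B emits 24000/1001 × 20220 = 485280000/1001.
Difference = 485280/1001 frames (≈ 484.7952); B is behind A.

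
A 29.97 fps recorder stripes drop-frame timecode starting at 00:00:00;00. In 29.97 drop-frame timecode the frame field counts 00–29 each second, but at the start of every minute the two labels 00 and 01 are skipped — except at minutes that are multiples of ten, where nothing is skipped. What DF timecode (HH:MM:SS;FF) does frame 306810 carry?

Ten DF minutes hold 17982 frames, so frame 306810 lies in block 17 (frames 305694–323675) with 1116 frames into that block.
The block's first minute is 1800 frames and the rest 1798 each; 1116 frames reaches minute 0, so 17 × 18 + 0 × 2 = 306 labels have been skipped so far.
Adding those back, label number 306810 + 306 = 307116 at 30 labels/s is 10237 s + 6 f = 2 h 50 min 37 s frame 6, i.e. 02:50:37;06.

02:50:37;06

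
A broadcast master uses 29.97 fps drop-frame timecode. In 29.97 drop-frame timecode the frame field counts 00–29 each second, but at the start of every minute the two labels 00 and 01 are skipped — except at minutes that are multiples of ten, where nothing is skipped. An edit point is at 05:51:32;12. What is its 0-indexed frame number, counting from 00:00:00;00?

632140

Complete 10-minute blocks: 35, each 17982 frames → 629370.
Remaining 1 whole minute in the current block: 1800 + 0 × 1798 = 1800 frames.
Within the current minute: 32 × 30 + 12 − 2 = 970 (labels ;00/;01 skipped at this minute). Total = 629370 + 1800 + 970 = 632140.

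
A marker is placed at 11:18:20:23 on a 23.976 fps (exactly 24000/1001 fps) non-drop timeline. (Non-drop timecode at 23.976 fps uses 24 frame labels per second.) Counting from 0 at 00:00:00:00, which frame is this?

Total seconds to the label: (11 × 3600 + 18 × 60 + 20) = 40700.
Frame index = 40700 × 24 + 23 = 976823.

976823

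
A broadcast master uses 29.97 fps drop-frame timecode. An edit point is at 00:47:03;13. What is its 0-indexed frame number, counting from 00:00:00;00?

84617

As if non-drop at 30 labels/s: (0 × 3600 + 47 × 60 + 3) × 30 + 13 = 84703.
Minute boundaries passed: 47; those not divisible by 10: 47 − 4 = 43; dropped labels = 2 × 43 = 86.
Actual frame index = 84703 − 86 = 84617.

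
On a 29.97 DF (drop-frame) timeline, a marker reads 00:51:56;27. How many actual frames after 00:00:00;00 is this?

93415

As if non-drop at 30 labels/s: (0 × 3600 + 51 × 60 + 56) × 30 + 27 = 93507.
Minute boundaries passed: 51; those not divisible by 10: 51 − 5 = 46; dropped labels = 2 × 46 = 92.
Actual frame index = 93507 − 92 = 93415.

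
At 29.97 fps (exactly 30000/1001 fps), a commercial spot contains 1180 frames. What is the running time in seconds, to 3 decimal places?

39.373 seconds

Running time = 1180 × 1001/30000 = 59059/1500 s ≈ 39.373 s.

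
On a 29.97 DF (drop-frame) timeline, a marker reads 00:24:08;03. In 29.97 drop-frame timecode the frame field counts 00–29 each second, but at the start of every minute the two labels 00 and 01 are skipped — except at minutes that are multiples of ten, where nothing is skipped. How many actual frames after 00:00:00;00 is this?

As if non-drop at 30 labels/s: (0 × 3600 + 24 × 60 + 8) × 30 + 3 = 43443.
Minute boundaries passed: 24; those not divisible by 10: 24 − 2 = 22; dropped labels = 2 × 22 = 44.
Actual frame index = 43443 − 44 = 43399.

43399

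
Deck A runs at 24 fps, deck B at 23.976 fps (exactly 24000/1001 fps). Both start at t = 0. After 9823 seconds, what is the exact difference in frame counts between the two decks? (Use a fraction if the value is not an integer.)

21432/91 frames

A emits 24 × 9823 = 235752 frames; B emits 24000/1001 × 9823 = 21432000/91.
Difference = 21432/91 frames (≈ 235.5165); B is behind A.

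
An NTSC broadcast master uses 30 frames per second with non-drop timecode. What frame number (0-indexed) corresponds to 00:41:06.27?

frame 74007

Total seconds to the label: (0 × 3600 + 41 × 60 + 6) = 2466.
Frame index = 2466 × 30 + 27 = 74007.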